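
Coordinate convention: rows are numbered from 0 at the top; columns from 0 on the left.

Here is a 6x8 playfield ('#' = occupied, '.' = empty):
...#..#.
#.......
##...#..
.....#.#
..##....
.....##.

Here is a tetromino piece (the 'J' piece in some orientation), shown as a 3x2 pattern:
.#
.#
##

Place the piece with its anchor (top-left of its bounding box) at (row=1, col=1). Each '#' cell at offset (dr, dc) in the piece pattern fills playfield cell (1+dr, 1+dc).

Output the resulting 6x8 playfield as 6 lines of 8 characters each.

Answer: ...#..#.
#.#.....
###..#..
.##..#.#
..##....
.....##.

Derivation:
Fill (1+0,1+1) = (1,2)
Fill (1+1,1+1) = (2,2)
Fill (1+2,1+0) = (3,1)
Fill (1+2,1+1) = (3,2)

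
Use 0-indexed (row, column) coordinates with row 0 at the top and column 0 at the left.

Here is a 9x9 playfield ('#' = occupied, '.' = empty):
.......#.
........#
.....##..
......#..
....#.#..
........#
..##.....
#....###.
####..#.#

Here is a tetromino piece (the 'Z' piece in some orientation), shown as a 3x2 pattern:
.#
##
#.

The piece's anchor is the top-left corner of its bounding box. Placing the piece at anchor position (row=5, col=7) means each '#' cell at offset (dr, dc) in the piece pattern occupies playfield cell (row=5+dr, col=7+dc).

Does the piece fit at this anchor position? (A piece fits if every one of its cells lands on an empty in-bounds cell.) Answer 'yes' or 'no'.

Answer: no

Derivation:
Check each piece cell at anchor (5, 7):
  offset (0,1) -> (5,8): occupied ('#') -> FAIL
  offset (1,0) -> (6,7): empty -> OK
  offset (1,1) -> (6,8): empty -> OK
  offset (2,0) -> (7,7): occupied ('#') -> FAIL
All cells valid: no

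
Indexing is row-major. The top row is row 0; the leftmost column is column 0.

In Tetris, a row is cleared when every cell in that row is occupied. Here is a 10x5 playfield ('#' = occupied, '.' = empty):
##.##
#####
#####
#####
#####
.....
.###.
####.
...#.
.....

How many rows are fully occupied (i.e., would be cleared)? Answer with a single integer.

Answer: 4

Derivation:
Check each row:
  row 0: 1 empty cell -> not full
  row 1: 0 empty cells -> FULL (clear)
  row 2: 0 empty cells -> FULL (clear)
  row 3: 0 empty cells -> FULL (clear)
  row 4: 0 empty cells -> FULL (clear)
  row 5: 5 empty cells -> not full
  row 6: 2 empty cells -> not full
  row 7: 1 empty cell -> not full
  row 8: 4 empty cells -> not full
  row 9: 5 empty cells -> not full
Total rows cleared: 4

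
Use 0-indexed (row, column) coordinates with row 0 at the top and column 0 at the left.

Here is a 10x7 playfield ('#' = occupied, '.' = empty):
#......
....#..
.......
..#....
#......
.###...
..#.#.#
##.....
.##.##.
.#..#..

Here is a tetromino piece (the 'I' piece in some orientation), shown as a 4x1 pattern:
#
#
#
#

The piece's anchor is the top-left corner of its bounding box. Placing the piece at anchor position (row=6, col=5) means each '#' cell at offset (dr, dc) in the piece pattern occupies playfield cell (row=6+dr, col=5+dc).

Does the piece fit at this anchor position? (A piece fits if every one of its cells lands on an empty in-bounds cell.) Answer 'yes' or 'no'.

Check each piece cell at anchor (6, 5):
  offset (0,0) -> (6,5): empty -> OK
  offset (1,0) -> (7,5): empty -> OK
  offset (2,0) -> (8,5): occupied ('#') -> FAIL
  offset (3,0) -> (9,5): empty -> OK
All cells valid: no

Answer: no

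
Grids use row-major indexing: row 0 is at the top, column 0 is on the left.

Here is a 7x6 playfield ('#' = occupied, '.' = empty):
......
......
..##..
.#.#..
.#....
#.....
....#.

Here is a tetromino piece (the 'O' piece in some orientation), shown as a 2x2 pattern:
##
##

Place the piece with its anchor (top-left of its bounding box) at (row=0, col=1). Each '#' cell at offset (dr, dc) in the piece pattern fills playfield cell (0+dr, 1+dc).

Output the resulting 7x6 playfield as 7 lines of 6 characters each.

Fill (0+0,1+0) = (0,1)
Fill (0+0,1+1) = (0,2)
Fill (0+1,1+0) = (1,1)
Fill (0+1,1+1) = (1,2)

Answer: .##...
.##...
..##..
.#.#..
.#....
#.....
....#.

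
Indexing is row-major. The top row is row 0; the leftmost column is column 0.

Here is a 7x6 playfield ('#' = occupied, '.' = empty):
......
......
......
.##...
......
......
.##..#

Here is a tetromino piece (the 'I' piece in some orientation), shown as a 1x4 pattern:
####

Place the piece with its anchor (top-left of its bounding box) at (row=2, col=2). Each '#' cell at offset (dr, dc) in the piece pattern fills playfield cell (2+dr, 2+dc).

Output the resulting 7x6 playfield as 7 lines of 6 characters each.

Answer: ......
......
..####
.##...
......
......
.##..#

Derivation:
Fill (2+0,2+0) = (2,2)
Fill (2+0,2+1) = (2,3)
Fill (2+0,2+2) = (2,4)
Fill (2+0,2+3) = (2,5)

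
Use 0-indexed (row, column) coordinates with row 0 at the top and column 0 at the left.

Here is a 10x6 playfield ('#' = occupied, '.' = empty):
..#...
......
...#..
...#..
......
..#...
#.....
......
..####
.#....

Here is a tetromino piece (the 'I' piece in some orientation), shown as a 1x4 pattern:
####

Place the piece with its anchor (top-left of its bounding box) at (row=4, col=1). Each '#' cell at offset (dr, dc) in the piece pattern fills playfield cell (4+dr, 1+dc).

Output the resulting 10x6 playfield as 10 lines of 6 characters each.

Answer: ..#...
......
...#..
...#..
.####.
..#...
#.....
......
..####
.#....

Derivation:
Fill (4+0,1+0) = (4,1)
Fill (4+0,1+1) = (4,2)
Fill (4+0,1+2) = (4,3)
Fill (4+0,1+3) = (4,4)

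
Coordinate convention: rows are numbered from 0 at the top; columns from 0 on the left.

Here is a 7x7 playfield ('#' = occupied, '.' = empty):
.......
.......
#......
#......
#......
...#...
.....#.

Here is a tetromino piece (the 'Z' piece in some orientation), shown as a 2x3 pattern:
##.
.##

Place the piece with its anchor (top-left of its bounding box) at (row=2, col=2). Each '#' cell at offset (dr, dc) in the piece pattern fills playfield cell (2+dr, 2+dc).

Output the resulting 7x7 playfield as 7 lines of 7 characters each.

Answer: .......
.......
#.##...
#..##..
#......
...#...
.....#.

Derivation:
Fill (2+0,2+0) = (2,2)
Fill (2+0,2+1) = (2,3)
Fill (2+1,2+1) = (3,3)
Fill (2+1,2+2) = (3,4)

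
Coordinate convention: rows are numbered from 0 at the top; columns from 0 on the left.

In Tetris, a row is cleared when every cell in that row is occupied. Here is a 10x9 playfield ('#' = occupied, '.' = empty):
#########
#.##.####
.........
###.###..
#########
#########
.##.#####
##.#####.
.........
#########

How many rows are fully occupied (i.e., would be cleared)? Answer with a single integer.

Answer: 4

Derivation:
Check each row:
  row 0: 0 empty cells -> FULL (clear)
  row 1: 2 empty cells -> not full
  row 2: 9 empty cells -> not full
  row 3: 3 empty cells -> not full
  row 4: 0 empty cells -> FULL (clear)
  row 5: 0 empty cells -> FULL (clear)
  row 6: 2 empty cells -> not full
  row 7: 2 empty cells -> not full
  row 8: 9 empty cells -> not full
  row 9: 0 empty cells -> FULL (clear)
Total rows cleared: 4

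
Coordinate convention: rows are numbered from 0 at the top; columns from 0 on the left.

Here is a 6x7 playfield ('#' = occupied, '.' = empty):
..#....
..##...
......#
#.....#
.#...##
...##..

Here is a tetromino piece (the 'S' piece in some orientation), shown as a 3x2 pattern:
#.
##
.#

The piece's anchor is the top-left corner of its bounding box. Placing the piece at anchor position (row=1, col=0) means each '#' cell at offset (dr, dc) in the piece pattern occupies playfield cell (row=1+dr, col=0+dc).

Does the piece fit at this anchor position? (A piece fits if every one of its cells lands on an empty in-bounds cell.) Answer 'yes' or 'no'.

Check each piece cell at anchor (1, 0):
  offset (0,0) -> (1,0): empty -> OK
  offset (1,0) -> (2,0): empty -> OK
  offset (1,1) -> (2,1): empty -> OK
  offset (2,1) -> (3,1): empty -> OK
All cells valid: yes

Answer: yes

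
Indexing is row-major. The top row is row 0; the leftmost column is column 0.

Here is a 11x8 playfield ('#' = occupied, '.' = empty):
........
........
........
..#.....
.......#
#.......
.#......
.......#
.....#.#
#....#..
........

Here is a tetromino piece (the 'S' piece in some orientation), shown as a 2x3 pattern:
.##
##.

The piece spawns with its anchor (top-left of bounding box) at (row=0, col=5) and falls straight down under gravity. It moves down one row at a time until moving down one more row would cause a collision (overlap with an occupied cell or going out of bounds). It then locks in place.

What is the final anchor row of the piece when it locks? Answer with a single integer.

Spawn at (row=0, col=5). Try each row:
  row 0: fits
  row 1: fits
  row 2: fits
  row 3: fits
  row 4: blocked -> lock at row 3

Answer: 3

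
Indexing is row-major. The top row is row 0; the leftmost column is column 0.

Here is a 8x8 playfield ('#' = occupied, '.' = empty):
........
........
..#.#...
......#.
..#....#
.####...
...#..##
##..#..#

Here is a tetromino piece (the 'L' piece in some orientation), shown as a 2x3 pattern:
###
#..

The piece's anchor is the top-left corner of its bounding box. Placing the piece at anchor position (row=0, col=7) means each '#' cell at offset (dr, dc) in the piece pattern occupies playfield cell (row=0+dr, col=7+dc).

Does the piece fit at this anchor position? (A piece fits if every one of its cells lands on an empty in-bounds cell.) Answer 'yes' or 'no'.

Check each piece cell at anchor (0, 7):
  offset (0,0) -> (0,7): empty -> OK
  offset (0,1) -> (0,8): out of bounds -> FAIL
  offset (0,2) -> (0,9): out of bounds -> FAIL
  offset (1,0) -> (1,7): empty -> OK
All cells valid: no

Answer: no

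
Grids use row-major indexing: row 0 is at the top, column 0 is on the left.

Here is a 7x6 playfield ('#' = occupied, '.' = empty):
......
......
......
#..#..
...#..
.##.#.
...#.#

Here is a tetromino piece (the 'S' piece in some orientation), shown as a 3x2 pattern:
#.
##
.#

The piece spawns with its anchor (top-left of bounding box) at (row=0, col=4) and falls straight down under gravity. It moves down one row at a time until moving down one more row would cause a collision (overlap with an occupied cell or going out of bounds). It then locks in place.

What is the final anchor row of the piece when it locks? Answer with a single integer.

Answer: 3

Derivation:
Spawn at (row=0, col=4). Try each row:
  row 0: fits
  row 1: fits
  row 2: fits
  row 3: fits
  row 4: blocked -> lock at row 3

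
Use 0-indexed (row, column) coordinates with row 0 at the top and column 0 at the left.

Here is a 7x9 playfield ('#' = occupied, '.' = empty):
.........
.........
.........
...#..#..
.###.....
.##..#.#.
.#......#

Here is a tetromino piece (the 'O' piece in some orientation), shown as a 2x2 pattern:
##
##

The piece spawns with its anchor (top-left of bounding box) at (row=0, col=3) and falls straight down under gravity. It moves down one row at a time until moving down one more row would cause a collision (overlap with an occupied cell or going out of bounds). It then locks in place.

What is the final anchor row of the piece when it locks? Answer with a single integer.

Answer: 1

Derivation:
Spawn at (row=0, col=3). Try each row:
  row 0: fits
  row 1: fits
  row 2: blocked -> lock at row 1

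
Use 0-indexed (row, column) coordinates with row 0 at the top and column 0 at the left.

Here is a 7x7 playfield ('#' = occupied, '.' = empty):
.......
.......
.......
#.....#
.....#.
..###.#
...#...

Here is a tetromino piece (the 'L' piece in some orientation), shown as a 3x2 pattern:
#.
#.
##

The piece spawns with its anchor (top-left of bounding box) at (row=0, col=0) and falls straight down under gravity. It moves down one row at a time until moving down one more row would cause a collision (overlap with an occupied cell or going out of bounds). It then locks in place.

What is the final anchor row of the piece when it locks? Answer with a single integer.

Answer: 0

Derivation:
Spawn at (row=0, col=0). Try each row:
  row 0: fits
  row 1: blocked -> lock at row 0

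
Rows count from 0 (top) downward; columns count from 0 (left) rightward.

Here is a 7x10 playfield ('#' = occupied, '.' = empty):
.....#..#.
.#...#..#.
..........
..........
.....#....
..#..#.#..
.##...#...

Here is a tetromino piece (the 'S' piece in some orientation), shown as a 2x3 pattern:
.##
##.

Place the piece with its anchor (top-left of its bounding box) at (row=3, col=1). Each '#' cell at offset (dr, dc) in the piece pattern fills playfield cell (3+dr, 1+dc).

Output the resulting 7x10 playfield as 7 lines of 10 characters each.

Fill (3+0,1+1) = (3,2)
Fill (3+0,1+2) = (3,3)
Fill (3+1,1+0) = (4,1)
Fill (3+1,1+1) = (4,2)

Answer: .....#..#.
.#...#..#.
..........
..##......
.##..#....
..#..#.#..
.##...#...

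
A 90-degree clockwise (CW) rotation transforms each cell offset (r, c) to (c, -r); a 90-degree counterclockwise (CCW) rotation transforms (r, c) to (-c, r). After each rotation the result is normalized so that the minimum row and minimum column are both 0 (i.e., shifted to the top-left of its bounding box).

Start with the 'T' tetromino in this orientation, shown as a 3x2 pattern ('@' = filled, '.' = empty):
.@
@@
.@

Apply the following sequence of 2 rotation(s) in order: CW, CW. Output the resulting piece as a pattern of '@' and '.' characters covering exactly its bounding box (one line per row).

Answer: @.
@@
@.

Derivation:
Start:
.@
@@
.@
After rotation 1 (CW):
.@.
@@@
After rotation 2 (CW):
@.
@@
@.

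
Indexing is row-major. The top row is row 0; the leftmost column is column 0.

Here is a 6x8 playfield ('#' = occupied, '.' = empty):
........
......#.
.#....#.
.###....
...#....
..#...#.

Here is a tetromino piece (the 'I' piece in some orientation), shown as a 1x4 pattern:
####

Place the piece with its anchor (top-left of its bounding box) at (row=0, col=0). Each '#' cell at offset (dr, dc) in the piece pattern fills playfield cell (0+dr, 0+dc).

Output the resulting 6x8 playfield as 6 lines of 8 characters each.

Fill (0+0,0+0) = (0,0)
Fill (0+0,0+1) = (0,1)
Fill (0+0,0+2) = (0,2)
Fill (0+0,0+3) = (0,3)

Answer: ####....
......#.
.#....#.
.###....
...#....
..#...#.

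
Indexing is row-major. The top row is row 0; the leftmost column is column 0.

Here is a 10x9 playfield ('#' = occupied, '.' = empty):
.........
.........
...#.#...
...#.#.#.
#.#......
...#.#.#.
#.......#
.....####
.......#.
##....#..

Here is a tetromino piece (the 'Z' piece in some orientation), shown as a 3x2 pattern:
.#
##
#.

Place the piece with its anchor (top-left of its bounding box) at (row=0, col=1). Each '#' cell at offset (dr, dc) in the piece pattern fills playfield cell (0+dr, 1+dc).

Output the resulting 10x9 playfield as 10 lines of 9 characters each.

Fill (0+0,1+1) = (0,2)
Fill (0+1,1+0) = (1,1)
Fill (0+1,1+1) = (1,2)
Fill (0+2,1+0) = (2,1)

Answer: ..#......
.##......
.#.#.#...
...#.#.#.
#.#......
...#.#.#.
#.......#
.....####
.......#.
##....#..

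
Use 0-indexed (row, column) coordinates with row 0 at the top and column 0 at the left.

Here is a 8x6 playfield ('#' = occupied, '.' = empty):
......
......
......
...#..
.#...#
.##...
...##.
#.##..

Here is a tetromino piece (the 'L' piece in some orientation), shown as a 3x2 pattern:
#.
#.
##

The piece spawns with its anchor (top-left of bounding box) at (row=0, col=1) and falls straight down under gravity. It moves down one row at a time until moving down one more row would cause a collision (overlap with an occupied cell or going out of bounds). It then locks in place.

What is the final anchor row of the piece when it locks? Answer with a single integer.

Answer: 1

Derivation:
Spawn at (row=0, col=1). Try each row:
  row 0: fits
  row 1: fits
  row 2: blocked -> lock at row 1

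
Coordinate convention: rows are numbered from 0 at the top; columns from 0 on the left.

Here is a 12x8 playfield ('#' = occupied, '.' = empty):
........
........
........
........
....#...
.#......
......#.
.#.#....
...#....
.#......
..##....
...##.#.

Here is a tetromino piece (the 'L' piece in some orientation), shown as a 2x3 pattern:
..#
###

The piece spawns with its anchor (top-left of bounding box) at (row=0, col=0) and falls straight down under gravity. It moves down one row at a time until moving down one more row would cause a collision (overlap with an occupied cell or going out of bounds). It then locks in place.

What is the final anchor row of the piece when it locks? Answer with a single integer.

Answer: 3

Derivation:
Spawn at (row=0, col=0). Try each row:
  row 0: fits
  row 1: fits
  row 2: fits
  row 3: fits
  row 4: blocked -> lock at row 3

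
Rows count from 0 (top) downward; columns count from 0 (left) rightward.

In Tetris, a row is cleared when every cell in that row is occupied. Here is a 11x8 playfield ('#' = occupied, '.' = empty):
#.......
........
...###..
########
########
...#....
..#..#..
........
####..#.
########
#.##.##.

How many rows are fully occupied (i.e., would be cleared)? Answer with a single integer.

Answer: 3

Derivation:
Check each row:
  row 0: 7 empty cells -> not full
  row 1: 8 empty cells -> not full
  row 2: 5 empty cells -> not full
  row 3: 0 empty cells -> FULL (clear)
  row 4: 0 empty cells -> FULL (clear)
  row 5: 7 empty cells -> not full
  row 6: 6 empty cells -> not full
  row 7: 8 empty cells -> not full
  row 8: 3 empty cells -> not full
  row 9: 0 empty cells -> FULL (clear)
  row 10: 3 empty cells -> not full
Total rows cleared: 3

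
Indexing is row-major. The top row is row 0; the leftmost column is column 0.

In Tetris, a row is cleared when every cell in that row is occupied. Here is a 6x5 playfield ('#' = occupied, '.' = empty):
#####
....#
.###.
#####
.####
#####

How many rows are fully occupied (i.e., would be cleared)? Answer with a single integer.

Answer: 3

Derivation:
Check each row:
  row 0: 0 empty cells -> FULL (clear)
  row 1: 4 empty cells -> not full
  row 2: 2 empty cells -> not full
  row 3: 0 empty cells -> FULL (clear)
  row 4: 1 empty cell -> not full
  row 5: 0 empty cells -> FULL (clear)
Total rows cleared: 3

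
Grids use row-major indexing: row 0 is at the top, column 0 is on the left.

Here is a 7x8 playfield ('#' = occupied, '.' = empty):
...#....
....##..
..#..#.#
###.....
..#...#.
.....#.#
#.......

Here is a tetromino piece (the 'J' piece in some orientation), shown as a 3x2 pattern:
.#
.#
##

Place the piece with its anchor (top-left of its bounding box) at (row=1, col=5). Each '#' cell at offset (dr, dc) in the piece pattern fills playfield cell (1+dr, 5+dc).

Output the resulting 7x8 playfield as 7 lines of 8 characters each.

Fill (1+0,5+1) = (1,6)
Fill (1+1,5+1) = (2,6)
Fill (1+2,5+0) = (3,5)
Fill (1+2,5+1) = (3,6)

Answer: ...#....
....###.
..#..###
###..##.
..#...#.
.....#.#
#.......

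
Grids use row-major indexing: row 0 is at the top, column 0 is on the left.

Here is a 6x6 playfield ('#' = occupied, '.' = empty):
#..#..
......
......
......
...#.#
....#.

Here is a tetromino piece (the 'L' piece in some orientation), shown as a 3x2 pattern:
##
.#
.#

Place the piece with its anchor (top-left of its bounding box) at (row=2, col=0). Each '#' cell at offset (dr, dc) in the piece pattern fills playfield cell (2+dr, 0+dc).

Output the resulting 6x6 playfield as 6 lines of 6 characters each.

Fill (2+0,0+0) = (2,0)
Fill (2+0,0+1) = (2,1)
Fill (2+1,0+1) = (3,1)
Fill (2+2,0+1) = (4,1)

Answer: #..#..
......
##....
.#....
.#.#.#
....#.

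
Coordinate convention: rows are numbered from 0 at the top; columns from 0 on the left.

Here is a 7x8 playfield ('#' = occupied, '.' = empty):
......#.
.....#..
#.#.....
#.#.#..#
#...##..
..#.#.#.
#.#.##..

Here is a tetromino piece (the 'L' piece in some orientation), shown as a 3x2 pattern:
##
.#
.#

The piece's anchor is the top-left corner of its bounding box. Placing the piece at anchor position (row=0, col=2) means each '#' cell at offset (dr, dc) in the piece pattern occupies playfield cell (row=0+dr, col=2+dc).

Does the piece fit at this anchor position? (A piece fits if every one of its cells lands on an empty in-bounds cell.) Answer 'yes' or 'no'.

Answer: yes

Derivation:
Check each piece cell at anchor (0, 2):
  offset (0,0) -> (0,2): empty -> OK
  offset (0,1) -> (0,3): empty -> OK
  offset (1,1) -> (1,3): empty -> OK
  offset (2,1) -> (2,3): empty -> OK
All cells valid: yes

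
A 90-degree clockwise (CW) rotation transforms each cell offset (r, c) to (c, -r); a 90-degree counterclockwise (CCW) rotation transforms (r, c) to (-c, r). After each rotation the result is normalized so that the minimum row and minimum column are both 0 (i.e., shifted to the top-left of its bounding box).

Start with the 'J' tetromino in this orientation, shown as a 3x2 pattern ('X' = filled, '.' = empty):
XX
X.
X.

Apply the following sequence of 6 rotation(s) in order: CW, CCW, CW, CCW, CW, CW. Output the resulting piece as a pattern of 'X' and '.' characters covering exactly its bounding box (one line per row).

Answer: .X
.X
XX

Derivation:
Start:
XX
X.
X.
After rotation 1 (CW):
XXX
..X
After rotation 2 (CCW):
XX
X.
X.
After rotation 3 (CW):
XXX
..X
After rotation 4 (CCW):
XX
X.
X.
After rotation 5 (CW):
XXX
..X
After rotation 6 (CW):
.X
.X
XX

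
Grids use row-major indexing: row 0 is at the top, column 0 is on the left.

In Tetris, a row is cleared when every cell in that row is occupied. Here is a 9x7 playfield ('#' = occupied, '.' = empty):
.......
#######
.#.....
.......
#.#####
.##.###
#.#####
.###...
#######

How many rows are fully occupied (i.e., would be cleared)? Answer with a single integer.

Answer: 2

Derivation:
Check each row:
  row 0: 7 empty cells -> not full
  row 1: 0 empty cells -> FULL (clear)
  row 2: 6 empty cells -> not full
  row 3: 7 empty cells -> not full
  row 4: 1 empty cell -> not full
  row 5: 2 empty cells -> not full
  row 6: 1 empty cell -> not full
  row 7: 4 empty cells -> not full
  row 8: 0 empty cells -> FULL (clear)
Total rows cleared: 2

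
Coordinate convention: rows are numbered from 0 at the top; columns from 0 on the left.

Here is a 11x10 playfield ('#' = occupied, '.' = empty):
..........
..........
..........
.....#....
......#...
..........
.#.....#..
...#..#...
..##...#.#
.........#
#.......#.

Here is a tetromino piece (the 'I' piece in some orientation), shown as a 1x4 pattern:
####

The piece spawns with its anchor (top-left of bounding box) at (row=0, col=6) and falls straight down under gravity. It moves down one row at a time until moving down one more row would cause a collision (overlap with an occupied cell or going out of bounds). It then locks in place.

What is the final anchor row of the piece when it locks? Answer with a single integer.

Spawn at (row=0, col=6). Try each row:
  row 0: fits
  row 1: fits
  row 2: fits
  row 3: fits
  row 4: blocked -> lock at row 3

Answer: 3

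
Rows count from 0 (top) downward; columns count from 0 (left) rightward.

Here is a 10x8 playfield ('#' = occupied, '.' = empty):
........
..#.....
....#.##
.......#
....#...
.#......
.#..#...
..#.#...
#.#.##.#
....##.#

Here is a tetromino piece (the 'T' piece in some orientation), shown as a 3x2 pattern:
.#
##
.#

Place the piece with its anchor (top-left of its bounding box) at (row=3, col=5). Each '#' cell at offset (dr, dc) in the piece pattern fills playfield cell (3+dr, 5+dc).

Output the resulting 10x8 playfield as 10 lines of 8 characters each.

Answer: ........
..#.....
....#.##
......##
....###.
.#....#.
.#..#...
..#.#...
#.#.##.#
....##.#

Derivation:
Fill (3+0,5+1) = (3,6)
Fill (3+1,5+0) = (4,5)
Fill (3+1,5+1) = (4,6)
Fill (3+2,5+1) = (5,6)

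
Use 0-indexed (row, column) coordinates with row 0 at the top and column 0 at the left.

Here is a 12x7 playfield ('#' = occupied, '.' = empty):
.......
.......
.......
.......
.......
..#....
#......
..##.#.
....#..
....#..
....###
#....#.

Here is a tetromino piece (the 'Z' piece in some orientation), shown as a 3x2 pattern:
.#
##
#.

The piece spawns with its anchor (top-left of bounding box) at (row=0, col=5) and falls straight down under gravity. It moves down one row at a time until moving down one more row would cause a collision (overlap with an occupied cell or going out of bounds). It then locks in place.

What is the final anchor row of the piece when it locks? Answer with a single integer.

Answer: 4

Derivation:
Spawn at (row=0, col=5). Try each row:
  row 0: fits
  row 1: fits
  row 2: fits
  row 3: fits
  row 4: fits
  row 5: blocked -> lock at row 4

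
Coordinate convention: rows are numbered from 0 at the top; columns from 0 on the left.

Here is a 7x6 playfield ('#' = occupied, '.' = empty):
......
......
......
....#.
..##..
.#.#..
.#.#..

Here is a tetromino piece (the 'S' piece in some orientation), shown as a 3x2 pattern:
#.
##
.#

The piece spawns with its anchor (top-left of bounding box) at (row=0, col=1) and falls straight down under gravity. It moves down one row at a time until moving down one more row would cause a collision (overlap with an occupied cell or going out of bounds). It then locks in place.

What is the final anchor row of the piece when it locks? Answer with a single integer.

Spawn at (row=0, col=1). Try each row:
  row 0: fits
  row 1: fits
  row 2: blocked -> lock at row 1

Answer: 1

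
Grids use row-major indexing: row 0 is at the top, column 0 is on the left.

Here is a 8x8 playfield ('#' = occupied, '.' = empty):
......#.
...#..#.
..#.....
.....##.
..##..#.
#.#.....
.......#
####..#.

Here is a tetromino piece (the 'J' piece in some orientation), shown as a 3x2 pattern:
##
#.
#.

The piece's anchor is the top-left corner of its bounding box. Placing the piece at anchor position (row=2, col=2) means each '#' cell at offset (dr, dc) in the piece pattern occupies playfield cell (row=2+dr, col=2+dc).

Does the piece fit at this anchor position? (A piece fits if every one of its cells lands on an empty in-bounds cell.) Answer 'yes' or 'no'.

Check each piece cell at anchor (2, 2):
  offset (0,0) -> (2,2): occupied ('#') -> FAIL
  offset (0,1) -> (2,3): empty -> OK
  offset (1,0) -> (3,2): empty -> OK
  offset (2,0) -> (4,2): occupied ('#') -> FAIL
All cells valid: no

Answer: no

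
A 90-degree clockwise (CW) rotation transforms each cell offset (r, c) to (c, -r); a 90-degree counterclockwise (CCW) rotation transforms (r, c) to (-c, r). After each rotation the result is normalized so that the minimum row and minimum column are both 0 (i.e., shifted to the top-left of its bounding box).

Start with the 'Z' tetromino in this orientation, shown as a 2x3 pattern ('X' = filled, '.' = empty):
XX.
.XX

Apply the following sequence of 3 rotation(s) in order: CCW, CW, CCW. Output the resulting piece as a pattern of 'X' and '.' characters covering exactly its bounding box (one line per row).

Start:
XX.
.XX
After rotation 1 (CCW):
.X
XX
X.
After rotation 2 (CW):
XX.
.XX
After rotation 3 (CCW):
.X
XX
X.

Answer: .X
XX
X.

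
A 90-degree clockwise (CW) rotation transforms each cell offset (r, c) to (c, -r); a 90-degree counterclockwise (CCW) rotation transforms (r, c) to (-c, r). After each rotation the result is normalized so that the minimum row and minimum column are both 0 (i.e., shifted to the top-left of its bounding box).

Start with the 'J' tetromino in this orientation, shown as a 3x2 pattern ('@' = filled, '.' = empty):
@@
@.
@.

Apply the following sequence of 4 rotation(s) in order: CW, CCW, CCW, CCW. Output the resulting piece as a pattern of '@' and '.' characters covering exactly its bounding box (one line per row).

Start:
@@
@.
@.
After rotation 1 (CW):
@@@
..@
After rotation 2 (CCW):
@@
@.
@.
After rotation 3 (CCW):
@..
@@@
After rotation 4 (CCW):
.@
.@
@@

Answer: .@
.@
@@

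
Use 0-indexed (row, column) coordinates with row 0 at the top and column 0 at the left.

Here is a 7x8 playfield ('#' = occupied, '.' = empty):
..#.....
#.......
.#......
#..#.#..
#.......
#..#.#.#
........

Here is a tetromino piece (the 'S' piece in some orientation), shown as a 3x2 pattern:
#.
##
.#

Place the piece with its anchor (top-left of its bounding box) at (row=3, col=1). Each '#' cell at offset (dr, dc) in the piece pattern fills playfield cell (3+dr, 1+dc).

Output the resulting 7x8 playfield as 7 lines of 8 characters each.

Fill (3+0,1+0) = (3,1)
Fill (3+1,1+0) = (4,1)
Fill (3+1,1+1) = (4,2)
Fill (3+2,1+1) = (5,2)

Answer: ..#.....
#.......
.#......
##.#.#..
###.....
#.##.#.#
........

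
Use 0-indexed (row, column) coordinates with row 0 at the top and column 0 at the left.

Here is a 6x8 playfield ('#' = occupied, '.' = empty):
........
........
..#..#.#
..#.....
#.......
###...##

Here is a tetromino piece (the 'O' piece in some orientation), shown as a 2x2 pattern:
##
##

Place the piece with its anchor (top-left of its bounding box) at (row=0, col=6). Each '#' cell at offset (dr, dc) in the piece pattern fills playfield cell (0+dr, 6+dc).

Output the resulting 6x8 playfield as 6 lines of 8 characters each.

Fill (0+0,6+0) = (0,6)
Fill (0+0,6+1) = (0,7)
Fill (0+1,6+0) = (1,6)
Fill (0+1,6+1) = (1,7)

Answer: ......##
......##
..#..#.#
..#.....
#.......
###...##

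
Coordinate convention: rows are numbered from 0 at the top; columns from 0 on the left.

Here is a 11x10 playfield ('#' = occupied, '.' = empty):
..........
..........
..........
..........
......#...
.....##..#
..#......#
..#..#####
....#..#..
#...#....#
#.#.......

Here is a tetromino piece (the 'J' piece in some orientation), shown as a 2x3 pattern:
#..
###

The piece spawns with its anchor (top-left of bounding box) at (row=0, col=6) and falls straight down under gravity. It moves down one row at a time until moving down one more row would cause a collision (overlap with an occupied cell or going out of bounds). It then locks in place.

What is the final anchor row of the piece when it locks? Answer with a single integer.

Spawn at (row=0, col=6). Try each row:
  row 0: fits
  row 1: fits
  row 2: fits
  row 3: blocked -> lock at row 2

Answer: 2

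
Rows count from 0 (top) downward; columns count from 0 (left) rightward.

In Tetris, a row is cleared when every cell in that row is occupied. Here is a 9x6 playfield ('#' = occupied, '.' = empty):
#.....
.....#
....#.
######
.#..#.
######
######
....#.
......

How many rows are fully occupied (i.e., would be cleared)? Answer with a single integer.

Check each row:
  row 0: 5 empty cells -> not full
  row 1: 5 empty cells -> not full
  row 2: 5 empty cells -> not full
  row 3: 0 empty cells -> FULL (clear)
  row 4: 4 empty cells -> not full
  row 5: 0 empty cells -> FULL (clear)
  row 6: 0 empty cells -> FULL (clear)
  row 7: 5 empty cells -> not full
  row 8: 6 empty cells -> not full
Total rows cleared: 3

Answer: 3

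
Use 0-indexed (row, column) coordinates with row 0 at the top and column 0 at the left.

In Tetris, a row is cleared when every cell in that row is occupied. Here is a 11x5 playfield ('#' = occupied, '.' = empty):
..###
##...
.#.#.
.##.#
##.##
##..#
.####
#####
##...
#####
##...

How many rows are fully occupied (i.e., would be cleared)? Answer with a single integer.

Check each row:
  row 0: 2 empty cells -> not full
  row 1: 3 empty cells -> not full
  row 2: 3 empty cells -> not full
  row 3: 2 empty cells -> not full
  row 4: 1 empty cell -> not full
  row 5: 2 empty cells -> not full
  row 6: 1 empty cell -> not full
  row 7: 0 empty cells -> FULL (clear)
  row 8: 3 empty cells -> not full
  row 9: 0 empty cells -> FULL (clear)
  row 10: 3 empty cells -> not full
Total rows cleared: 2

Answer: 2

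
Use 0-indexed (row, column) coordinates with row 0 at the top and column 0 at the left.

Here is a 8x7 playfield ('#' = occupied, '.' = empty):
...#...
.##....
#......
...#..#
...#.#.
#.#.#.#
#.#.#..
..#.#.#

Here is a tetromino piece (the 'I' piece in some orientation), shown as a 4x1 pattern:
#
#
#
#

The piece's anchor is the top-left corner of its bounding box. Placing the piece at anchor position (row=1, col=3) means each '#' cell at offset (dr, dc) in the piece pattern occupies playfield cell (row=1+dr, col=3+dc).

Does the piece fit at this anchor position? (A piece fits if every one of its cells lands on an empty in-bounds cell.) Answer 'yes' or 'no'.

Check each piece cell at anchor (1, 3):
  offset (0,0) -> (1,3): empty -> OK
  offset (1,0) -> (2,3): empty -> OK
  offset (2,0) -> (3,3): occupied ('#') -> FAIL
  offset (3,0) -> (4,3): occupied ('#') -> FAIL
All cells valid: no

Answer: no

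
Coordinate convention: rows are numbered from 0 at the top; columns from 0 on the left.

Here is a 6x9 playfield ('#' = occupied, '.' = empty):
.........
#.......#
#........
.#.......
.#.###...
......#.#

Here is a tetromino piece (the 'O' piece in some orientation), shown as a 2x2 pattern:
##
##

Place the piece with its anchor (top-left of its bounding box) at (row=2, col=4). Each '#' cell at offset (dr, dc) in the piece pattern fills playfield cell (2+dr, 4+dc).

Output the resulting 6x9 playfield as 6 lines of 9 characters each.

Answer: .........
#.......#
#...##...
.#..##...
.#.###...
......#.#

Derivation:
Fill (2+0,4+0) = (2,4)
Fill (2+0,4+1) = (2,5)
Fill (2+1,4+0) = (3,4)
Fill (2+1,4+1) = (3,5)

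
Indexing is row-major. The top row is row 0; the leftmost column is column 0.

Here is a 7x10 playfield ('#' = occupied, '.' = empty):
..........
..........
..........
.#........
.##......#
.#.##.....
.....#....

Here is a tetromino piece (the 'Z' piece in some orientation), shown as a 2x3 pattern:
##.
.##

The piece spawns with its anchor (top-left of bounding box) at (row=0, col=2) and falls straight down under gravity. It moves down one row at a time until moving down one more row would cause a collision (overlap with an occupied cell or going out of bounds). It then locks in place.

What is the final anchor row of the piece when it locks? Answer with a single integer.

Spawn at (row=0, col=2). Try each row:
  row 0: fits
  row 1: fits
  row 2: fits
  row 3: fits
  row 4: blocked -> lock at row 3

Answer: 3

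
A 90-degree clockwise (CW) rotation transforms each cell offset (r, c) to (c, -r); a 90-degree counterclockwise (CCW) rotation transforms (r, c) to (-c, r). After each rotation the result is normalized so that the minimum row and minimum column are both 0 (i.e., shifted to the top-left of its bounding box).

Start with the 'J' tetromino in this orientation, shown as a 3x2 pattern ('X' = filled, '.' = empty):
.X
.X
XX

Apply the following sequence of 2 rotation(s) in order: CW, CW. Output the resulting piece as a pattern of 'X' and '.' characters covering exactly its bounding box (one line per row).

Start:
.X
.X
XX
After rotation 1 (CW):
X..
XXX
After rotation 2 (CW):
XX
X.
X.

Answer: XX
X.
X.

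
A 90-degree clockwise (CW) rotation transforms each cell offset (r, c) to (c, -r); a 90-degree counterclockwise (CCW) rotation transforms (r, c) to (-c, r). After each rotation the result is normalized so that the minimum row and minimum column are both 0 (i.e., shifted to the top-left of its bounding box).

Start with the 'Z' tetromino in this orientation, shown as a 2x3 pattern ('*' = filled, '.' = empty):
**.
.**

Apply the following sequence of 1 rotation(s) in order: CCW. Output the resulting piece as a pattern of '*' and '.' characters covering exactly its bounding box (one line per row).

Start:
**.
.**
After rotation 1 (CCW):
.*
**
*.

Answer: .*
**
*.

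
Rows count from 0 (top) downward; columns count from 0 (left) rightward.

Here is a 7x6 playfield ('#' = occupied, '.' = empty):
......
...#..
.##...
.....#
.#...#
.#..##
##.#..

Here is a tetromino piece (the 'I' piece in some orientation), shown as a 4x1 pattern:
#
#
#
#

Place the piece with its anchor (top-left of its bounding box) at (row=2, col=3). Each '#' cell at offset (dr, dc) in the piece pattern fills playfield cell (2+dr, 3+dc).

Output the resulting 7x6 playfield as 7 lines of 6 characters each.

Answer: ......
...#..
.###..
...#.#
.#.#.#
.#.###
##.#..

Derivation:
Fill (2+0,3+0) = (2,3)
Fill (2+1,3+0) = (3,3)
Fill (2+2,3+0) = (4,3)
Fill (2+3,3+0) = (5,3)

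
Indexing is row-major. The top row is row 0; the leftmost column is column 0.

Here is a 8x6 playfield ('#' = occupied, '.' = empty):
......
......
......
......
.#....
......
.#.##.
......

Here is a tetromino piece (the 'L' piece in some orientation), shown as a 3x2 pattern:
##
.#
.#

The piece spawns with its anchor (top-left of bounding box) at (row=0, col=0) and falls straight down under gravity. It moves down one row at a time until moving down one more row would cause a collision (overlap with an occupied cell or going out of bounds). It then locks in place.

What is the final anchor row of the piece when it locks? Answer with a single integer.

Spawn at (row=0, col=0). Try each row:
  row 0: fits
  row 1: fits
  row 2: blocked -> lock at row 1

Answer: 1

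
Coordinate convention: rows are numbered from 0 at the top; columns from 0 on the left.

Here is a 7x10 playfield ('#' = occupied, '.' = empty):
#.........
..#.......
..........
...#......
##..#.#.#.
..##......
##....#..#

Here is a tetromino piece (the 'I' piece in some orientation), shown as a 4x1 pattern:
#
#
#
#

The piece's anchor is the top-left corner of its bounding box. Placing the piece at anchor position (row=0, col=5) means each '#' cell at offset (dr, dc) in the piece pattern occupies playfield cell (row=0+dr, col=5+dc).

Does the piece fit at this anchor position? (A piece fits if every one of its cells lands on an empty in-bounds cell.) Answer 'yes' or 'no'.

Check each piece cell at anchor (0, 5):
  offset (0,0) -> (0,5): empty -> OK
  offset (1,0) -> (1,5): empty -> OK
  offset (2,0) -> (2,5): empty -> OK
  offset (3,0) -> (3,5): empty -> OK
All cells valid: yes

Answer: yes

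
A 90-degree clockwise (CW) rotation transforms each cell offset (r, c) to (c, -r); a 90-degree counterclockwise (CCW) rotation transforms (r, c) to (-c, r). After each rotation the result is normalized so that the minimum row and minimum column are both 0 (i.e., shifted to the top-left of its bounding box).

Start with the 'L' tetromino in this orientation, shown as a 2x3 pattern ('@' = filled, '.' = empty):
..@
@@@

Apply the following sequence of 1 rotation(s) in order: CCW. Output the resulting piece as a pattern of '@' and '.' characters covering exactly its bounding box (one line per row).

Start:
..@
@@@
After rotation 1 (CCW):
@@
.@
.@

Answer: @@
.@
.@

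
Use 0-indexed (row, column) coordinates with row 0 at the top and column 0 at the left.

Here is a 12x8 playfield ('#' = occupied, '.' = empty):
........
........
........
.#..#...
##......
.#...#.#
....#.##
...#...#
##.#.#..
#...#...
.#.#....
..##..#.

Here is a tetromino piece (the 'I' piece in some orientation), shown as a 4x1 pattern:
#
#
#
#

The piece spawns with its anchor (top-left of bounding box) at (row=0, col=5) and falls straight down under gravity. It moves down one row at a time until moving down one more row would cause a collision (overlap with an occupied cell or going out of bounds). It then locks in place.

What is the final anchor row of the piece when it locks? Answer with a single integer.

Spawn at (row=0, col=5). Try each row:
  row 0: fits
  row 1: fits
  row 2: blocked -> lock at row 1

Answer: 1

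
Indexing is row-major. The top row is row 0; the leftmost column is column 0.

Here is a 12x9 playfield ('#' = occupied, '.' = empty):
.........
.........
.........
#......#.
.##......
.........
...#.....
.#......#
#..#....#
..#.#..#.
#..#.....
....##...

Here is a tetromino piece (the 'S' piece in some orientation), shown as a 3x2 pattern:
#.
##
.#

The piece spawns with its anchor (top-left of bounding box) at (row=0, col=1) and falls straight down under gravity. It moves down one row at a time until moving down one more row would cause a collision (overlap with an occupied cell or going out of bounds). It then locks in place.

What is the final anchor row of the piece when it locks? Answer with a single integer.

Answer: 1

Derivation:
Spawn at (row=0, col=1). Try each row:
  row 0: fits
  row 1: fits
  row 2: blocked -> lock at row 1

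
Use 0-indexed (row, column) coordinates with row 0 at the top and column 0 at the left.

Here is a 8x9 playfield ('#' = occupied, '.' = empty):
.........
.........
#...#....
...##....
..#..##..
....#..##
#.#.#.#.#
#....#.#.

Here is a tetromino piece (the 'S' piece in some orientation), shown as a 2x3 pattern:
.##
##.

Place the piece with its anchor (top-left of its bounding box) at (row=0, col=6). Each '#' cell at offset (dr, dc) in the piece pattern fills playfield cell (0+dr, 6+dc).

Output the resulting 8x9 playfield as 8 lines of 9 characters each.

Fill (0+0,6+1) = (0,7)
Fill (0+0,6+2) = (0,8)
Fill (0+1,6+0) = (1,6)
Fill (0+1,6+1) = (1,7)

Answer: .......##
......##.
#...#....
...##....
..#..##..
....#..##
#.#.#.#.#
#....#.#.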